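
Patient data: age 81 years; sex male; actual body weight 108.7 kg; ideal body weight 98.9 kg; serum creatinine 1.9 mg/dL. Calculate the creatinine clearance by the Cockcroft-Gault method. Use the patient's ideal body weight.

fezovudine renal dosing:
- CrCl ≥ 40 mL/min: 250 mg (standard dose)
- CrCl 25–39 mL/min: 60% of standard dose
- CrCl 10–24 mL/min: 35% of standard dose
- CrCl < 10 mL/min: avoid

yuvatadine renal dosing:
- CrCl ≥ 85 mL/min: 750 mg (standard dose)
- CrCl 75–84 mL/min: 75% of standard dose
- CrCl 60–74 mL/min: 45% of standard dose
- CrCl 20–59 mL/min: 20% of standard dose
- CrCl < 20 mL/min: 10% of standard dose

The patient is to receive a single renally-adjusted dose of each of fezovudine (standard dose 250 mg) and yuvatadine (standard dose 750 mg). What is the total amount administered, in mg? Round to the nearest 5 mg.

400 mg

CrCl = (140 − 81) × 98.9 / (72 × 1.9) = 5835.1 / 136.80 ≈ 42.7 mL/min
CrCl ≈ 43 mL/min.
fezovudine: ≥ 40 mL/min → 100% of 250 mg = 250 mg.
yuvatadine: 20–59 mL/min → 20% of 750 mg = 150 mg.
Total = 250 + 150 = 400 mg.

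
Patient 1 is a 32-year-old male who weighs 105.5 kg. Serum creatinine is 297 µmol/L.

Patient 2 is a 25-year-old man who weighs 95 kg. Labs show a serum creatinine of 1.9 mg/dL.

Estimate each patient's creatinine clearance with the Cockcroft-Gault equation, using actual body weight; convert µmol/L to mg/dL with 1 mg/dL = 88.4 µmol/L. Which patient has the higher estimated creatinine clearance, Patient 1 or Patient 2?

Patient 2

Patient 1: SCr = 297 / 88.4 = 3.36 mg/dL
Patient 1: CrCl = (140 − 32) × 105.5 / (72 × 3.36) = 11394.0 / 241.92 ≈ 47.1 mL/min
Patient 2: CrCl = (140 − 25) × 95 / (72 × 1.9) = 10925.0 / 136.80 ≈ 79.9 mL/min
47.1 vs 79.9 mL/min → Patient 2 is higher.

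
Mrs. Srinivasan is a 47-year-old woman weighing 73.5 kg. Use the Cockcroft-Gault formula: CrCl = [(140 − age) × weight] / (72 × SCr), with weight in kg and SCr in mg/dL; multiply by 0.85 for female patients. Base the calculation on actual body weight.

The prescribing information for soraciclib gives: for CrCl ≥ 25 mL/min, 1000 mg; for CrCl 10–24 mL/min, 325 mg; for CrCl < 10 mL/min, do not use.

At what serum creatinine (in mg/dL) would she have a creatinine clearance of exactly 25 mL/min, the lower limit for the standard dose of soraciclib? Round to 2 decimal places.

Standard dose requires CrCl ≥ 25 mL/min.
Set (140 − 47) × 73.5 × 0.85 / (72 × SCr) = 25
SCr = (140 − 47) × 73.5 × 0.85 / (72 × 25) = 3.228 mg/dL

3.23 mg/dL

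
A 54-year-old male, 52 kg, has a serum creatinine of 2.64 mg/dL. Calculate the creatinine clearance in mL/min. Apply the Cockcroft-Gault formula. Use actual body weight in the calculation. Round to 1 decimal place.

23.5 mL/min

CrCl = (140 − 54) × 52 / (72 × 2.64) = 4472.0 / 190.08 ≈ 23.5 mL/min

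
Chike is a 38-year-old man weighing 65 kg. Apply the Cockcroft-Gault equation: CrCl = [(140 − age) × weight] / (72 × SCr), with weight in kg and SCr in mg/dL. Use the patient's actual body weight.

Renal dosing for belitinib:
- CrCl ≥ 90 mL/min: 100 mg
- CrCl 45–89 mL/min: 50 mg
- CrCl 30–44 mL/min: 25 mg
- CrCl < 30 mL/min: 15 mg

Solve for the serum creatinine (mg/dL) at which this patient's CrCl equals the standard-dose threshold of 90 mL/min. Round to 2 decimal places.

1.02 mg/dL

Standard dose requires CrCl ≥ 90 mL/min.
Set (140 − 38) × 65 / (72 × SCr) = 90
SCr = (140 − 38) × 65 / (72 × 90) = 1.023 mg/dL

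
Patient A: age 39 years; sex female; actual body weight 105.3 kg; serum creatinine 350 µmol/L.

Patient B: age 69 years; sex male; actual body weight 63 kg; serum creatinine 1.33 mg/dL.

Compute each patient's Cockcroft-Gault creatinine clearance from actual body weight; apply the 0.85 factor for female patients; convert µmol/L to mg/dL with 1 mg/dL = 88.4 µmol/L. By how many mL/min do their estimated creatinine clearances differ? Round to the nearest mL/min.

15 mL/min

Patient A: SCr = 350 / 88.4 = 3.959 mg/dL
Patient A: CrCl = (140 − 39) × 105.3 / (72 × 3.959) × 0.85 = 10635.3 / 285.05 × 0.85 ≈ 31.7 mL/min
Patient B: CrCl = (140 − 69) × 63 / (72 × 1.33) = 4473.0 / 95.76 ≈ 46.7 mL/min
|31.7 − 46.7| = 15.0 mL/min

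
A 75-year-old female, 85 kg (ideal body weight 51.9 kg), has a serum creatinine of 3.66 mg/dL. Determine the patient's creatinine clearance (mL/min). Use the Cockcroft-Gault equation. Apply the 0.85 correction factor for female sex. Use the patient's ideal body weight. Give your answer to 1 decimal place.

10.9 mL/min

CrCl = (140 − 75) × 51.9 / (72 × 3.66) × 0.85 = 3373.5 / 263.52 × 0.85 ≈ 10.9 mL/min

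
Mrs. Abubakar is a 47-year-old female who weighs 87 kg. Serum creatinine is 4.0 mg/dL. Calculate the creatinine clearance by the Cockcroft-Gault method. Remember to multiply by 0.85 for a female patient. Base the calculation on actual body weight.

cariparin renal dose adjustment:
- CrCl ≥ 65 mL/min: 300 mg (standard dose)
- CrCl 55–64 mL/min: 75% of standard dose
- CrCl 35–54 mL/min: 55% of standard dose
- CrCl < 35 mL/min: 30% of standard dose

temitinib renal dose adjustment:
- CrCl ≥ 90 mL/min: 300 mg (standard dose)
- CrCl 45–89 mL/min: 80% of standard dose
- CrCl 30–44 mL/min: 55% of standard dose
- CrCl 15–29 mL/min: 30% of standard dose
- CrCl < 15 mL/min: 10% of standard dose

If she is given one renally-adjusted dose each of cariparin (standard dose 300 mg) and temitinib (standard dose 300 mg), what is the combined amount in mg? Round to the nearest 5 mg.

180 mg

CrCl = (140 − 47) × 87 / (72 × 4) × 0.85 = 8091.0 / 288.00 × 0.85 ≈ 23.9 mL/min
CrCl ≈ 24 mL/min.
cariparin: < 35 mL/min → 30% of 300 mg = 90 mg.
temitinib: 15–29 mL/min → 30% of 300 mg = 90 mg.
Total = 90 + 90 = 180 mg.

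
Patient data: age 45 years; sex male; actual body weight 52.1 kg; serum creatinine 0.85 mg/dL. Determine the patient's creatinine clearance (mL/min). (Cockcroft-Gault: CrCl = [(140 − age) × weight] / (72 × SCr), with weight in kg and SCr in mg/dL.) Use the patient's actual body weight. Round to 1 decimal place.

CrCl = (140 − 45) × 52.1 / (72 × 0.85) = 4949.5 / 61.20 ≈ 80.9 mL/min

80.9 mL/min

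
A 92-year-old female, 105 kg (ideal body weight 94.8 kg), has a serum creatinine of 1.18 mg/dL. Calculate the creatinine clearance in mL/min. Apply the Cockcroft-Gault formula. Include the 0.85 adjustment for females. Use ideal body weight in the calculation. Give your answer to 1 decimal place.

45.5 mL/min

CrCl = (140 − 92) × 94.8 / (72 × 1.18) × 0.85 = 4550.4 / 84.96 × 0.85 ≈ 45.5 mL/min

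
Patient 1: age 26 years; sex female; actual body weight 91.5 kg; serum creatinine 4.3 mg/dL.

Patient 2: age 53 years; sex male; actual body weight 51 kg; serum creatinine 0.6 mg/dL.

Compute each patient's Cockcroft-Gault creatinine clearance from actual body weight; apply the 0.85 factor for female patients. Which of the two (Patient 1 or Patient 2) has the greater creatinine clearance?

Patient 2

Patient 1: CrCl = (140 − 26) × 91.5 / (72 × 4.3) × 0.85 = 10431.0 / 309.60 × 0.85 ≈ 28.6 mL/min
Patient 2: CrCl = (140 − 53) × 51 / (72 × 0.6) = 4437.0 / 43.20 ≈ 102.7 mL/min
28.6 vs 102.7 mL/min → Patient 2 is higher.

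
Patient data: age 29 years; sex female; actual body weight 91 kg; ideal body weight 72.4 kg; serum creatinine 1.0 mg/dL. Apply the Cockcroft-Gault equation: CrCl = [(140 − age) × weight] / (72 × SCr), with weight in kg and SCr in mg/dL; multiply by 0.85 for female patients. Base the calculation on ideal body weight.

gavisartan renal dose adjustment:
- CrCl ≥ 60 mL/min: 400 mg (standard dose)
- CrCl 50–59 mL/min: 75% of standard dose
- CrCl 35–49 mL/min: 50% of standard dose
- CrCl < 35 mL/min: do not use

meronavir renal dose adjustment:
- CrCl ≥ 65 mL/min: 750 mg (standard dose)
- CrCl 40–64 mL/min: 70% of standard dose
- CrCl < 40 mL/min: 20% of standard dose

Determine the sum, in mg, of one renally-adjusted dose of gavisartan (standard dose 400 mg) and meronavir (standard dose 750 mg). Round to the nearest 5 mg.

1150 mg

CrCl = (140 − 29) × 72.4 / (72 × 1) × 0.85 = 8036.4 / 72.00 × 0.85 ≈ 94.9 mL/min
CrCl ≈ 95 mL/min.
gavisartan: ≥ 60 mL/min → 100% of 400 mg = 400 mg.
meronavir: ≥ 65 mL/min → 100% of 750 mg = 750 mg.
Total = 400 + 750 = 1150 mg.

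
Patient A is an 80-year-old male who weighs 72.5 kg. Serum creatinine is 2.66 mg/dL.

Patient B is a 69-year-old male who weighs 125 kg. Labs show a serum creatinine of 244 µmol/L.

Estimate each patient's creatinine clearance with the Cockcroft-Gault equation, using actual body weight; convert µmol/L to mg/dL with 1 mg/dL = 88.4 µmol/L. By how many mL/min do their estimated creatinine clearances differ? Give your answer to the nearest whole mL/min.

Patient A: CrCl = (140 − 80) × 72.5 / (72 × 2.66) = 4350.0 / 191.52 ≈ 22.7 mL/min
Patient B: SCr = 244 / 88.4 = 2.76 mg/dL
Patient B: CrCl = (140 − 69) × 125 / (72 × 2.76) = 8875.0 / 198.72 ≈ 44.7 mL/min
|22.7 − 44.7| = 22.0 mL/min

22 mL/min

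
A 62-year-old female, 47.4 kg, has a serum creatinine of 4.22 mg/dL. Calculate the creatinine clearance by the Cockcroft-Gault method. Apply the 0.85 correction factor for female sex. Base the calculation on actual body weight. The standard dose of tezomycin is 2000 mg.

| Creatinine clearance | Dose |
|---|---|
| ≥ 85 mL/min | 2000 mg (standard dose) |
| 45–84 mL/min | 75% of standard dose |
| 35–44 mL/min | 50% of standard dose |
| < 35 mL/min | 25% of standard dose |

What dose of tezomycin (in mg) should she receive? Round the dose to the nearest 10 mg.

500 mg

CrCl = (140 − 62) × 47.4 / (72 × 4.22) × 0.85 = 3697.2 / 303.84 × 0.85 ≈ 10.3 mL/min
CrCl ≈ 10 mL/min → bracket < 35 mL/min.
25% of 2000 mg = 500 mg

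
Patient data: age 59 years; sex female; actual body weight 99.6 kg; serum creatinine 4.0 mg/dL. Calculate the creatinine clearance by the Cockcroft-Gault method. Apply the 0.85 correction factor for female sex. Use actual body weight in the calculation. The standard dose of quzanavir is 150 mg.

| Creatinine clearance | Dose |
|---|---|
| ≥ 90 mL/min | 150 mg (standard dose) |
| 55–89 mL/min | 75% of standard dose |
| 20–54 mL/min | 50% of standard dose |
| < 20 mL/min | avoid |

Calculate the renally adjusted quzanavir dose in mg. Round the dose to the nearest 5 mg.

75 mg

CrCl = (140 − 59) × 99.6 / (72 × 4) × 0.85 = 8067.6 / 288.00 × 0.85 ≈ 23.8 mL/min
CrCl ≈ 24 mL/min → bracket 20–54 mL/min.
50% of 150 mg = 75 mg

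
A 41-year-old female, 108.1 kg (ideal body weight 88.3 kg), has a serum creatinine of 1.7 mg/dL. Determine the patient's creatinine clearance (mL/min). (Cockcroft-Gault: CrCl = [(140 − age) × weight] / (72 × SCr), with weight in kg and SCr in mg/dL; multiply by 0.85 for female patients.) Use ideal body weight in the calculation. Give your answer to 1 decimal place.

CrCl = (140 − 41) × 88.3 / (72 × 1.7) × 0.85 = 8741.7 / 122.40 × 0.85 ≈ 60.7 mL/min

60.7 mL/min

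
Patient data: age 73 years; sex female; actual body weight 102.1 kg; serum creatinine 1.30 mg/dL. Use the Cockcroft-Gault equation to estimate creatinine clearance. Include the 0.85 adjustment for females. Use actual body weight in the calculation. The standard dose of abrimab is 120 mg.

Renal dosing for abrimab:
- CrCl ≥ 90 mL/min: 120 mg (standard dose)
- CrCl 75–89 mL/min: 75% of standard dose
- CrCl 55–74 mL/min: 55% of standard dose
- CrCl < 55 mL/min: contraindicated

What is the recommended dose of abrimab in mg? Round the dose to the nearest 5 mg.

65 mg

CrCl = (140 − 73) × 102.1 / (72 × 1.3) × 0.85 = 6840.7 / 93.60 × 0.85 ≈ 62.1 mL/min
CrCl ≈ 62 mL/min → bracket 55–74 mL/min.
55% of 120 mg = 66 mg → 65 mg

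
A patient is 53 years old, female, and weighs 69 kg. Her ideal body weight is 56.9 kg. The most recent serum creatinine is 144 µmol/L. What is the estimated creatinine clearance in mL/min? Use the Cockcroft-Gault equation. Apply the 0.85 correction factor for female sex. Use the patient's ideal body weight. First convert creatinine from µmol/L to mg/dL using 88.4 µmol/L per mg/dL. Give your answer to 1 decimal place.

35.9 mL/min

SCr = 144 / 88.4 = 1.629 mg/dL
CrCl = (140 − 53) × 56.9 / (72 × 1.629) × 0.85 = 4950.3 / 117.29 × 0.85 ≈ 35.9 mL/min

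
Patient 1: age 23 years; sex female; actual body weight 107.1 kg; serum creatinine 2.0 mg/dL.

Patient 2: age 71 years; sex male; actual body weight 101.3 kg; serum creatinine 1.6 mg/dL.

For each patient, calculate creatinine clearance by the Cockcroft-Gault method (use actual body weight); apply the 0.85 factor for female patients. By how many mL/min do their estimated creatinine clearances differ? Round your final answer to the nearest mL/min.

Patient 1: CrCl = (140 − 23) × 107.1 / (72 × 2) × 0.85 = 12530.7 / 144.00 × 0.85 ≈ 74.0 mL/min
Patient 2: CrCl = (140 − 71) × 101.3 / (72 × 1.6) = 6989.7 / 115.20 ≈ 60.7 mL/min
|74.0 − 60.7| = 13.3 mL/min

13 mL/min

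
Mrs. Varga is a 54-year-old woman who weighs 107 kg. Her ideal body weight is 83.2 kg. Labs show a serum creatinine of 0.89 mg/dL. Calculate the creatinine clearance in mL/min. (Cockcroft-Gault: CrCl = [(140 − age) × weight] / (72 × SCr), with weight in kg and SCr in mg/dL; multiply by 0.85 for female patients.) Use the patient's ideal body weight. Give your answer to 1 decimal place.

94.9 mL/min

CrCl = (140 − 54) × 83.2 / (72 × 0.89) × 0.85 = 7155.2 / 64.08 × 0.85 ≈ 94.9 mL/min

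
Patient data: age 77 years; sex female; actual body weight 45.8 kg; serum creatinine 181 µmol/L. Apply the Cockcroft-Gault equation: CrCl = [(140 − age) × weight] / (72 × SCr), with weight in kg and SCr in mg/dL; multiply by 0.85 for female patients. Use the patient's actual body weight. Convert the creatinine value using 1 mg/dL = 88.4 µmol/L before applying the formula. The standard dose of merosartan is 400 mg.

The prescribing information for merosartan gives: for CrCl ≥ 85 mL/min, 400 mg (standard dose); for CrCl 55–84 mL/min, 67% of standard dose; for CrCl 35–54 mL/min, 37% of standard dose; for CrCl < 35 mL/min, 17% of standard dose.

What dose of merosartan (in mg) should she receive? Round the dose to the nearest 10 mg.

70 mg

SCr = 181 / 88.4 = 2.048 mg/dL
CrCl = (140 − 77) × 45.8 / (72 × 2.048) × 0.85 = 2885.4 / 147.46 × 0.85 ≈ 16.6 mL/min
CrCl ≈ 17 mL/min → bracket < 35 mL/min.
17% of 400 mg = 68 mg → 70 mg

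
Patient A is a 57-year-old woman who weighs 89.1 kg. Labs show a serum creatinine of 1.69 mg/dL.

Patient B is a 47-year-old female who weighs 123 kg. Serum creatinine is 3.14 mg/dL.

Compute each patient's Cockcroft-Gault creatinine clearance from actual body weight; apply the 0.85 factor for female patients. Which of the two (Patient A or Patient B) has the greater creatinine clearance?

Patient A: CrCl = (140 − 57) × 89.1 / (72 × 1.69) × 0.85 = 7395.3 / 121.68 × 0.85 ≈ 51.7 mL/min
Patient B: CrCl = (140 − 47) × 123 / (72 × 3.14) × 0.85 = 11439.0 / 226.08 × 0.85 ≈ 43.0 mL/min
51.7 vs 43.0 mL/min → Patient A is higher.

Patient A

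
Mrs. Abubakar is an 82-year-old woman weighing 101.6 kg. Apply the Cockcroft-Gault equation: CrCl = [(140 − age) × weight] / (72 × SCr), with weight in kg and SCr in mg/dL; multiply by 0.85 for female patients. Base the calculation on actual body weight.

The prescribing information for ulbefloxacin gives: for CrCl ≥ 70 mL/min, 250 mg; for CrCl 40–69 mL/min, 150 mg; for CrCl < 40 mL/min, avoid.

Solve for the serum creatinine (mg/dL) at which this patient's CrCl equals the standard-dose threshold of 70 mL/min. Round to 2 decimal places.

0.99 mg/dL

Standard dose requires CrCl ≥ 70 mL/min.
Set (140 − 82) × 101.6 × 0.85 / (72 × SCr) = 70
SCr = (140 − 82) × 101.6 × 0.85 / (72 × 70) = 0.994 mg/dL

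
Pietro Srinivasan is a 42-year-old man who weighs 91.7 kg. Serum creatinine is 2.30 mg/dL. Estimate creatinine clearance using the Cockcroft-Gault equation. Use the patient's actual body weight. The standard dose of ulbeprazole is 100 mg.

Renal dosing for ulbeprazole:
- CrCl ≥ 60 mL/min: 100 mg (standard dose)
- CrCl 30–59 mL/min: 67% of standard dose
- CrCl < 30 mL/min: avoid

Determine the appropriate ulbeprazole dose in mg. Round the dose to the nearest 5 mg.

CrCl = (140 − 42) × 91.7 / (72 × 2.3) = 8986.6 / 165.60 ≈ 54.3 mL/min
CrCl ≈ 54 mL/min → bracket 30–59 mL/min.
67% of 100 mg = 67 mg → 65 mg

65 mg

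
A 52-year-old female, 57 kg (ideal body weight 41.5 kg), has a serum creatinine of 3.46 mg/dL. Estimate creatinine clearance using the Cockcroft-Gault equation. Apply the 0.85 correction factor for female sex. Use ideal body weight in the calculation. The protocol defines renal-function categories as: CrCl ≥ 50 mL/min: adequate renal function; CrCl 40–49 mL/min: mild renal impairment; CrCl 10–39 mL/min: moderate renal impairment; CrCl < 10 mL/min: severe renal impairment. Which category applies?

CrCl = (140 − 52) × 41.5 / (72 × 3.46) × 0.85 = 3652.0 / 249.12 × 0.85 ≈ 12.5 mL/min
12 mL/min falls in the 'moderate renal impairment' range.

moderate renal impairment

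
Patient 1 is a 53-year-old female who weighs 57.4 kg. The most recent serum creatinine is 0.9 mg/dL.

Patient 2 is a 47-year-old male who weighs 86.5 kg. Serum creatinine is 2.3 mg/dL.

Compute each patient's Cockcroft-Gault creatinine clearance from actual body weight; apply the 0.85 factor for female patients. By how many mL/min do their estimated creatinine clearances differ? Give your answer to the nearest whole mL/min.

17 mL/min

Patient 1: CrCl = (140 − 53) × 57.4 / (72 × 0.9) × 0.85 = 4993.8 / 64.80 × 0.85 ≈ 65.5 mL/min
Patient 2: CrCl = (140 − 47) × 86.5 / (72 × 2.3) = 8044.5 / 165.60 ≈ 48.6 mL/min
|65.5 − 48.6| = 16.9 mL/min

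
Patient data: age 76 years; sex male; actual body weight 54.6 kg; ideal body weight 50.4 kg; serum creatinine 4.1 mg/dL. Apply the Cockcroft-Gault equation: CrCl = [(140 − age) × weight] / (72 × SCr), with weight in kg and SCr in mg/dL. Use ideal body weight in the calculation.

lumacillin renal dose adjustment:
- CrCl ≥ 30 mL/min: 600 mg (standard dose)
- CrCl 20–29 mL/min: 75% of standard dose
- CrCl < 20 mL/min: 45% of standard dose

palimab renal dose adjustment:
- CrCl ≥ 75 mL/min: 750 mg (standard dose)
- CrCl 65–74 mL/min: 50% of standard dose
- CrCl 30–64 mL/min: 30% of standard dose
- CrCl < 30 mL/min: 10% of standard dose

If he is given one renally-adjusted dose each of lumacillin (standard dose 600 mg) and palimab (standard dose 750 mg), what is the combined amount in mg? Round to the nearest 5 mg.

345 mg

CrCl = (140 − 76) × 50.4 / (72 × 4.1) = 3225.6 / 295.20 ≈ 10.9 mL/min
CrCl ≈ 11 mL/min.
lumacillin: < 20 mL/min → 45% of 600 mg = 270 mg.
palimab: < 30 mL/min → 10% of 750 mg = 75 mg.
Total = 270 + 75 = 345 mg.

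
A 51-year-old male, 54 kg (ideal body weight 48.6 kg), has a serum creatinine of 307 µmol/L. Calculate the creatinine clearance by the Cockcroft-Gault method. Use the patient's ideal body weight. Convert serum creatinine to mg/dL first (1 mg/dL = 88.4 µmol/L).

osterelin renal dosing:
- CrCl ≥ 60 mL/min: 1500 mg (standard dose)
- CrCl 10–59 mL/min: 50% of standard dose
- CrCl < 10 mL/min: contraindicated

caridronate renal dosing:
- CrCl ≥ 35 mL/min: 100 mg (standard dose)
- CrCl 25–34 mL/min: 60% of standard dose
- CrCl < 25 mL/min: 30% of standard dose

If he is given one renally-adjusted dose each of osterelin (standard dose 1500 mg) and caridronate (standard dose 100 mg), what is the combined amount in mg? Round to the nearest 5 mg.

SCr = 307 / 88.4 = 3.473 mg/dL
CrCl = (140 − 51) × 48.6 / (72 × 3.473) = 4325.4 / 250.06 ≈ 17.3 mL/min
CrCl ≈ 17 mL/min.
osterelin: 10–59 mL/min → 50% of 1500 mg = 750 mg.
caridronate: < 25 mL/min → 30% of 100 mg = 30 mg.
Total = 750 + 30 = 780 mg.

780 mg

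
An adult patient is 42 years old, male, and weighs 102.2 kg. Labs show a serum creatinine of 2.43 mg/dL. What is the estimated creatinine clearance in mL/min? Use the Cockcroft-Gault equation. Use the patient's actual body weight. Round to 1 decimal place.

CrCl = (140 − 42) × 102.2 / (72 × 2.43) = 10015.6 / 174.96 ≈ 57.2 mL/min

57.2 mL/min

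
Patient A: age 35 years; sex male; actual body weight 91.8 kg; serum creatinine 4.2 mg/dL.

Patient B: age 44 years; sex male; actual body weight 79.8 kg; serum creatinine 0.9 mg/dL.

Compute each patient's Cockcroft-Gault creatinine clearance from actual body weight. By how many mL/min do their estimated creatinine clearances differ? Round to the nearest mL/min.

Patient A: CrCl = (140 − 35) × 91.8 / (72 × 4.2) = 9639.0 / 302.40 ≈ 31.9 mL/min
Patient B: CrCl = (140 − 44) × 79.8 / (72 × 0.9) = 7660.8 / 64.80 ≈ 118.2 mL/min
|31.9 − 118.2| = 86.3 mL/min

86 mL/min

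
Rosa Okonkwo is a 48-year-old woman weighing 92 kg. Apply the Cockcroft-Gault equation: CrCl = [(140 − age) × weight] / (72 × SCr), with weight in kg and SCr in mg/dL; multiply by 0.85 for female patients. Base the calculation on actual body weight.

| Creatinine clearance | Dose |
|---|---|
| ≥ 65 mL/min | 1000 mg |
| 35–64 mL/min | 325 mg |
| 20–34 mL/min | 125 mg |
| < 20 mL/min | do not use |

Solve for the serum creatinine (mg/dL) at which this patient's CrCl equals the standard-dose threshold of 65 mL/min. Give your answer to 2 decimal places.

1.54 mg/dL

Standard dose requires CrCl ≥ 65 mL/min.
Set (140 − 48) × 92 × 0.85 / (72 × SCr) = 65
SCr = (140 − 48) × 92 × 0.85 / (72 × 65) = 1.537 mg/dL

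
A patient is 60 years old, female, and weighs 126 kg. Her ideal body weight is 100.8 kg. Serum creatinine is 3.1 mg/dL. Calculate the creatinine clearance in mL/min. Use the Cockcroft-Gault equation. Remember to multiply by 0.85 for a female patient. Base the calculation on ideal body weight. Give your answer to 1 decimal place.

30.7 mL/min

CrCl = (140 − 60) × 100.8 / (72 × 3.1) × 0.85 = 8064.0 / 223.20 × 0.85 ≈ 30.7 mL/min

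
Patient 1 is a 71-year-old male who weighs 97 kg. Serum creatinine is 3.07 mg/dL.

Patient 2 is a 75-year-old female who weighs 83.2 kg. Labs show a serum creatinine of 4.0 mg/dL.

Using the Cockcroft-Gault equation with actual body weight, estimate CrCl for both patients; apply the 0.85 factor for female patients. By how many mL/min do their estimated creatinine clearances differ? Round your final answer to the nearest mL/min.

Patient 1: CrCl = (140 − 71) × 97 / (72 × 3.07) = 6693.0 / 221.04 ≈ 30.3 mL/min
Patient 2: CrCl = (140 − 75) × 83.2 / (72 × 4) × 0.85 = 5408.0 / 288.00 × 0.85 ≈ 16.0 mL/min
|30.3 − 16.0| = 14.3 mL/min

14 mL/min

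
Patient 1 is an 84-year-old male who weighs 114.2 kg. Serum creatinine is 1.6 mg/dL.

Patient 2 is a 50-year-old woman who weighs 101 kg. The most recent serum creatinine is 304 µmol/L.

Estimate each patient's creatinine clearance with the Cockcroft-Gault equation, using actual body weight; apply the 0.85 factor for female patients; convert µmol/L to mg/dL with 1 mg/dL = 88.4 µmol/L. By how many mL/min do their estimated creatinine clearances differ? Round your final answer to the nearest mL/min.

24 mL/min

Patient 1: CrCl = (140 − 84) × 114.2 / (72 × 1.6) = 6395.2 / 115.20 ≈ 55.5 mL/min
Patient 2: SCr = 304 / 88.4 = 3.439 mg/dL
Patient 2: CrCl = (140 − 50) × 101 / (72 × 3.439) × 0.85 = 9090.0 / 247.61 × 0.85 ≈ 31.2 mL/min
|55.5 − 31.2| = 24.3 mL/min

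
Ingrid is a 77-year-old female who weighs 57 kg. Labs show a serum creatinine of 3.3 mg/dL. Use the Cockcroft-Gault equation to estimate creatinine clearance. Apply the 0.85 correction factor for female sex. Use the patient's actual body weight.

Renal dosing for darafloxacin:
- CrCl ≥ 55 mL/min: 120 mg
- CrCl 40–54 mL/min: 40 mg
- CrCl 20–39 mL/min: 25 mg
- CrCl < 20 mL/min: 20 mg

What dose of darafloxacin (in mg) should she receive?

CrCl = (140 − 77) × 57 / (72 × 3.3) × 0.85 = 3591.0 / 237.60 × 0.85 ≈ 12.8 mL/min
CrCl ≈ 13 mL/min → bracket < 20 mL/min.
Dose for this bracket: 20 mg.

20 mg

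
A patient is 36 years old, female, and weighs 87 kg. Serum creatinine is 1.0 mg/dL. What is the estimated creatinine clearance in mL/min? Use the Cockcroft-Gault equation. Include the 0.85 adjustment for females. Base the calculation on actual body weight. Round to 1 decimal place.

CrCl = (140 − 36) × 87 / (72 × 1) × 0.85 = 9048.0 / 72.00 × 0.85 ≈ 106.8 mL/min

106.8 mL/min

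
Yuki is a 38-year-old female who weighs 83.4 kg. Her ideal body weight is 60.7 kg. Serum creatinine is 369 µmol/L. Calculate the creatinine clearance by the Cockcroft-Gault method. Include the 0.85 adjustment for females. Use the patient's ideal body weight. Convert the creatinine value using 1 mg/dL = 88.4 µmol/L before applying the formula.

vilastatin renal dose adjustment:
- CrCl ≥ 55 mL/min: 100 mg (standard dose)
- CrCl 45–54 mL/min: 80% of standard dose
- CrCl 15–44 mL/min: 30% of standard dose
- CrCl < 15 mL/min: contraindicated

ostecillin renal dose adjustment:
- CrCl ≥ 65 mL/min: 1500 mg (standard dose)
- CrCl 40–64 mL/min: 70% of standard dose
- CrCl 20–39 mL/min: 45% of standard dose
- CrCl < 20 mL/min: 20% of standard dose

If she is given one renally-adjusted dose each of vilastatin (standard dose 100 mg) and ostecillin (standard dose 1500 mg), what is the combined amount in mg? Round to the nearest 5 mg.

SCr = 369 / 88.4 = 4.174 mg/dL
CrCl = (140 − 38) × 60.7 / (72 × 4.174) × 0.85 = 6191.4 / 300.53 × 0.85 ≈ 17.5 mL/min
CrCl ≈ 18 mL/min.
vilastatin: 15–44 mL/min → 30% of 100 mg = 30 mg.
ostecillin: < 20 mL/min → 20% of 1500 mg = 300 mg.
Total = 30 + 300 = 330 mg.

330 mg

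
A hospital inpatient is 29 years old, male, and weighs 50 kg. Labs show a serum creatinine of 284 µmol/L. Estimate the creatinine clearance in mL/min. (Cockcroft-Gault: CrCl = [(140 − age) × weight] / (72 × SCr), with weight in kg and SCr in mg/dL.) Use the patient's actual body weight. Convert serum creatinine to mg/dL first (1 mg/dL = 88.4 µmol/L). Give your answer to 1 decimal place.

24.0 mL/min

SCr = 284 / 88.4 = 3.213 mg/dL
CrCl = (140 − 29) × 50 / (72 × 3.213) = 5550.0 / 231.34 ≈ 24.0 mL/min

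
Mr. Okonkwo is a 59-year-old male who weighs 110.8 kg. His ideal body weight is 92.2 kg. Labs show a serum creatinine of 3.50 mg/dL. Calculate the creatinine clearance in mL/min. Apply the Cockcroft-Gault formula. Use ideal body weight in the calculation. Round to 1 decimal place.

29.6 mL/min

CrCl = (140 − 59) × 92.2 / (72 × 3.5) = 7468.2 / 252.00 ≈ 29.6 mL/min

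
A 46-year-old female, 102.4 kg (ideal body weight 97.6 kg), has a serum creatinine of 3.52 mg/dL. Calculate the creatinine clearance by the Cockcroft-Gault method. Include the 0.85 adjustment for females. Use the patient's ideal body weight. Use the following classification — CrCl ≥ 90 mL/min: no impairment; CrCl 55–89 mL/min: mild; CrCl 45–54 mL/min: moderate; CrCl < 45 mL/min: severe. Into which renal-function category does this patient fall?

severe

CrCl = (140 − 46) × 97.6 / (72 × 3.52) × 0.85 = 9174.4 / 253.44 × 0.85 ≈ 30.8 mL/min
31 mL/min falls in the 'severe' range.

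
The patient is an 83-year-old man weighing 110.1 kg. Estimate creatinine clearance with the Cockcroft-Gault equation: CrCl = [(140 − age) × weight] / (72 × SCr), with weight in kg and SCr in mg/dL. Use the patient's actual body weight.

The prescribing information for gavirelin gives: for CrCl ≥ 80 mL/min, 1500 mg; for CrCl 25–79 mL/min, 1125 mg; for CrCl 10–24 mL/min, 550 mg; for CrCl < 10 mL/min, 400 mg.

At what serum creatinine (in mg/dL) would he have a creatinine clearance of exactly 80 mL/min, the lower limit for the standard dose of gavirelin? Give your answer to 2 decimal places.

Standard dose requires CrCl ≥ 80 mL/min.
Set (140 − 83) × 110.1 / (72 × SCr) = 80
SCr = (140 − 83) × 110.1 / (72 × 80) = 1.090 mg/dL

1.09 mg/dL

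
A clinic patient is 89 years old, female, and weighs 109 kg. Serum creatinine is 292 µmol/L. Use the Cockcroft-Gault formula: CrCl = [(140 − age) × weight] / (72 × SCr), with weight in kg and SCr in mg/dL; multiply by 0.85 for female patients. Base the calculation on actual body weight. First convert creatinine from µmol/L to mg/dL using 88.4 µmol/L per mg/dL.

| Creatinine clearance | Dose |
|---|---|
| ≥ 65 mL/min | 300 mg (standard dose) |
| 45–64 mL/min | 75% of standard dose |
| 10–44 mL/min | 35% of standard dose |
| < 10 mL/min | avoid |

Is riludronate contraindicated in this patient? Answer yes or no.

no

SCr = 292 / 88.4 = 3.303 mg/dL
CrCl = (140 − 89) × 109 / (72 × 3.303) × 0.85 = 5559.0 / 237.82 × 0.85 ≈ 19.9 mL/min
CrCl ≈ 20 mL/min, which is ≥ 10 mL/min.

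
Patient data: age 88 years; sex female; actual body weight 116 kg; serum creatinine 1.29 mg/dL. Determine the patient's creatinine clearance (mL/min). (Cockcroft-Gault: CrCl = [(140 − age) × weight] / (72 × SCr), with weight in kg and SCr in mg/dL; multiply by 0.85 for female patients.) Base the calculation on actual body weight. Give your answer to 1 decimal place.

55.2 mL/min

CrCl = (140 − 88) × 116 / (72 × 1.29) × 0.85 = 6032.0 / 92.88 × 0.85 ≈ 55.2 mL/min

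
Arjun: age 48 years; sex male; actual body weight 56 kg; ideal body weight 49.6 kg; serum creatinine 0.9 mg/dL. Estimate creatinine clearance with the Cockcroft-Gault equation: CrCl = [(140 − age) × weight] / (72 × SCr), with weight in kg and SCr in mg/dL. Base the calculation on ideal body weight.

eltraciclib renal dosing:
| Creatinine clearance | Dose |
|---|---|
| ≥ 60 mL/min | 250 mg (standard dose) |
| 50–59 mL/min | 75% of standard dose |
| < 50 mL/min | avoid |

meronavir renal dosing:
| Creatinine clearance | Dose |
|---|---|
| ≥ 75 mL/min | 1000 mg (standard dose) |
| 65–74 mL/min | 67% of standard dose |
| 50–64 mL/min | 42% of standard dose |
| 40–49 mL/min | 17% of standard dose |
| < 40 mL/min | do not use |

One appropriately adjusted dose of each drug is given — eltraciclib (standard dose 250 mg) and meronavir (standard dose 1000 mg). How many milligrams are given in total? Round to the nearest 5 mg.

920 mg

CrCl = (140 − 48) × 49.6 / (72 × 0.9) = 4563.2 / 64.80 ≈ 70.4 mL/min
CrCl ≈ 70 mL/min.
eltraciclib: ≥ 60 mL/min → 100% of 250 mg = 250 mg.
meronavir: 65–74 mL/min → 67% of 1000 mg = 670 mg.
Total = 250 + 670 = 920 mg.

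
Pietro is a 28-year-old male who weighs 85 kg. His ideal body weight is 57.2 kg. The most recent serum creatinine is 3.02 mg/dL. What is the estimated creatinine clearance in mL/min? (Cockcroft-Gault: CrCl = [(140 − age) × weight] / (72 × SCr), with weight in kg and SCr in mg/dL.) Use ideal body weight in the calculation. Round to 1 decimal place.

CrCl = (140 − 28) × 57.2 / (72 × 3.02) = 6406.4 / 217.44 ≈ 29.5 mL/min

29.5 mL/min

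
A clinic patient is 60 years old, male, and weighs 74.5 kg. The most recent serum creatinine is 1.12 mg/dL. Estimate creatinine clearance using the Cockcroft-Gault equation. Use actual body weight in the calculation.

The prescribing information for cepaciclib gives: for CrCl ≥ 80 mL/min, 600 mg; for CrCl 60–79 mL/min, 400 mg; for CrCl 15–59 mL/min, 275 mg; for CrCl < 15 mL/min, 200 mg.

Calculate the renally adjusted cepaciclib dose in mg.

CrCl = (140 − 60) × 74.5 / (72 × 1.12) = 5960.0 / 80.64 ≈ 73.9 mL/min
CrCl ≈ 74 mL/min → bracket 60–79 mL/min.
Dose for this bracket: 400 mg.

400 mg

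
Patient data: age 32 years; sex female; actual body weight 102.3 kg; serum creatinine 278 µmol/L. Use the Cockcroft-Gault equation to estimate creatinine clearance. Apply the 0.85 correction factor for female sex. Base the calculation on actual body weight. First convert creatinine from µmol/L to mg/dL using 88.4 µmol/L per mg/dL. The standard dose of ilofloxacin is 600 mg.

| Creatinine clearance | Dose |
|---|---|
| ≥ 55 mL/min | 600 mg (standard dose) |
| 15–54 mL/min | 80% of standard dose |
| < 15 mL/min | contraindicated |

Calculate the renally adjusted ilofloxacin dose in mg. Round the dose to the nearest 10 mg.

480 mg

SCr = 278 / 88.4 = 3.145 mg/dL
CrCl = (140 − 32) × 102.3 / (72 × 3.145) × 0.85 = 11048.4 / 226.44 × 0.85 ≈ 41.5 mL/min
CrCl ≈ 41 mL/min → bracket 15–54 mL/min.
80% of 600 mg = 480 mg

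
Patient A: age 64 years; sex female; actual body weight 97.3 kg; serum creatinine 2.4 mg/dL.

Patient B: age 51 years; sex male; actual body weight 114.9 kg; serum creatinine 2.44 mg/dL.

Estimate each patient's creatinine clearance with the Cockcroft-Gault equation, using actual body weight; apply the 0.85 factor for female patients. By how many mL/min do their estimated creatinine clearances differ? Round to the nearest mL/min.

Patient A: CrCl = (140 − 64) × 97.3 / (72 × 2.4) × 0.85 = 7394.8 / 172.80 × 0.85 ≈ 36.4 mL/min
Patient B: CrCl = (140 − 51) × 114.9 / (72 × 2.44) = 10226.1 / 175.68 ≈ 58.2 mL/min
|36.4 − 58.2| = 21.8 mL/min

22 mL/min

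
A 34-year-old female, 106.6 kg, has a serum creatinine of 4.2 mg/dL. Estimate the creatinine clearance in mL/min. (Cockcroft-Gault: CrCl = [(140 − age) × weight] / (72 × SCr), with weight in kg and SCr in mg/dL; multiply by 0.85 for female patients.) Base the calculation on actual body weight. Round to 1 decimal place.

31.8 mL/min

CrCl = (140 − 34) × 106.6 / (72 × 4.2) × 0.85 = 11299.6 / 302.40 × 0.85 ≈ 31.8 mL/min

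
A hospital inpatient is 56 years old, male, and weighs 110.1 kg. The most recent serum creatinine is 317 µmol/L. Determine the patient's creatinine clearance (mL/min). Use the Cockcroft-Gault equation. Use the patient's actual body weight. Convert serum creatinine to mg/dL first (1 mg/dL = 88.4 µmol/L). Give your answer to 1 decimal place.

35.8 mL/min

SCr = 317 / 88.4 = 3.586 mg/dL
CrCl = (140 − 56) × 110.1 / (72 × 3.586) = 9248.4 / 258.19 ≈ 35.8 mL/min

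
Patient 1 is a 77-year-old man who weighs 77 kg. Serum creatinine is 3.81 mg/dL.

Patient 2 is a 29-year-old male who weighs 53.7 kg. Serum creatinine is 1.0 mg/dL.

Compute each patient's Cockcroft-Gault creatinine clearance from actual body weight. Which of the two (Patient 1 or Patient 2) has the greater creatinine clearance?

Patient 1: CrCl = (140 − 77) × 77 / (72 × 3.81) = 4851.0 / 274.32 ≈ 17.7 mL/min
Patient 2: CrCl = (140 − 29) × 53.7 / (72 × 1) = 5960.7 / 72.00 ≈ 82.8 mL/min
17.7 vs 82.8 mL/min → Patient 2 is higher.

Patient 2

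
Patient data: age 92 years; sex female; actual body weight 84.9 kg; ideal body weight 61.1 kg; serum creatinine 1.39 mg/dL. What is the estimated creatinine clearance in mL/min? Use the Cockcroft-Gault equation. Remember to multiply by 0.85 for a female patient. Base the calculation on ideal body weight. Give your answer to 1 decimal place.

24.9 mL/min

CrCl = (140 − 92) × 61.1 / (72 × 1.39) × 0.85 = 2932.8 / 100.08 × 0.85 ≈ 24.9 mL/min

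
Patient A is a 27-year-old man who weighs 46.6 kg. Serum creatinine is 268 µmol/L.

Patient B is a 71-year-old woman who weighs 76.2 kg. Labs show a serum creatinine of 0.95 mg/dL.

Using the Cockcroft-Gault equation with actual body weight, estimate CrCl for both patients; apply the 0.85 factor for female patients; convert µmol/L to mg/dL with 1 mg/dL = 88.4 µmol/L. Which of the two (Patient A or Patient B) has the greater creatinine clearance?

Patient B

Patient A: SCr = 268 / 88.4 = 3.032 mg/dL
Patient A: CrCl = (140 − 27) × 46.6 / (72 × 3.032) = 5265.8 / 218.30 ≈ 24.1 mL/min
Patient B: CrCl = (140 − 71) × 76.2 / (72 × 0.95) × 0.85 = 5257.8 / 68.40 × 0.85 ≈ 65.3 mL/min
24.1 vs 65.3 mL/min → Patient B is higher.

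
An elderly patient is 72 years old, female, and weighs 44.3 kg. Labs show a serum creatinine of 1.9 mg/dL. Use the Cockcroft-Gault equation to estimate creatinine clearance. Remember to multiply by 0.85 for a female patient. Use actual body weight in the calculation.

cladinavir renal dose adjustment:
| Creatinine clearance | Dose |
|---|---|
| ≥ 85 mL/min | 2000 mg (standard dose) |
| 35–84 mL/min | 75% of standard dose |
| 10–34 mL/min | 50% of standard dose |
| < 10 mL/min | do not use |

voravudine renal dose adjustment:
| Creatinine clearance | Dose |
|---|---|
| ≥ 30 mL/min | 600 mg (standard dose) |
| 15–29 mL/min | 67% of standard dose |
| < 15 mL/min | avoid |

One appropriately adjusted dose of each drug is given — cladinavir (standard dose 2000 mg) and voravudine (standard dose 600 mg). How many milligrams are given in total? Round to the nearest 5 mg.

1400 mg

CrCl = (140 − 72) × 44.3 / (72 × 1.9) × 0.85 = 3012.4 / 136.80 × 0.85 ≈ 18.7 mL/min
CrCl ≈ 19 mL/min.
cladinavir: 10–34 mL/min → 50% of 2000 mg = 1000 mg.
voravudine: 15–29 mL/min → 67% of 600 mg = 402 mg.
Total = 1000 + 402 = 1402 mg.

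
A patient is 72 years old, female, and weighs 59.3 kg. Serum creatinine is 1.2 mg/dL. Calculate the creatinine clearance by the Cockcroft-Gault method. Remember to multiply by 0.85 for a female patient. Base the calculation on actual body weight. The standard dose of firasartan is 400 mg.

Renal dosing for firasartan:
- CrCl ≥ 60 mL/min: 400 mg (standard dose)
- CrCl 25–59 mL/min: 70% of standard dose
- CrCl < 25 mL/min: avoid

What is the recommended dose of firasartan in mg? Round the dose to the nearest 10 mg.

CrCl = (140 − 72) × 59.3 / (72 × 1.2) × 0.85 = 4032.4 / 86.40 × 0.85 ≈ 39.7 mL/min
CrCl ≈ 40 mL/min → bracket 25–59 mL/min.
70% of 400 mg = 280 mg

280 mg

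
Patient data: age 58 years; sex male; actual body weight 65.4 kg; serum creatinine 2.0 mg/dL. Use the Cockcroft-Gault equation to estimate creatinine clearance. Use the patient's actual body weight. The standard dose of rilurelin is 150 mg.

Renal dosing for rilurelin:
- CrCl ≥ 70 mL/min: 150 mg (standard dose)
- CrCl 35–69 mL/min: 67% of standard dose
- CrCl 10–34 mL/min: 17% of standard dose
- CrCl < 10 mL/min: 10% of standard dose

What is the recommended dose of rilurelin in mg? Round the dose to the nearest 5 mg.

100 mg

CrCl = (140 − 58) × 65.4 / (72 × 2) = 5362.8 / 144.00 ≈ 37.2 mL/min
CrCl ≈ 37 mL/min → bracket 35–69 mL/min.
67% of 150 mg = 100.5 mg → 100 mg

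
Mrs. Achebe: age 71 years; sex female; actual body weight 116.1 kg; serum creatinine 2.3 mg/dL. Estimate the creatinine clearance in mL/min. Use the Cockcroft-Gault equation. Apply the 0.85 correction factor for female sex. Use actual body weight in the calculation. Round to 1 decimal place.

CrCl = (140 − 71) × 116.1 / (72 × 2.3) × 0.85 = 8010.9 / 165.60 × 0.85 ≈ 41.1 mL/min

41.1 mL/min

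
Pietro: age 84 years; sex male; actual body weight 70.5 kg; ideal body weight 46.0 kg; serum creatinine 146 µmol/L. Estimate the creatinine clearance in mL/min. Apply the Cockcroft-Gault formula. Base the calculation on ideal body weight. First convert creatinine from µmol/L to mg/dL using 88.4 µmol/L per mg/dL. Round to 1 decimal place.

SCr = 146 / 88.4 = 1.652 mg/dL
CrCl = (140 − 84) × 46 / (72 × 1.652) = 2576.0 / 118.94 ≈ 21.7 mL/min

21.7 mL/min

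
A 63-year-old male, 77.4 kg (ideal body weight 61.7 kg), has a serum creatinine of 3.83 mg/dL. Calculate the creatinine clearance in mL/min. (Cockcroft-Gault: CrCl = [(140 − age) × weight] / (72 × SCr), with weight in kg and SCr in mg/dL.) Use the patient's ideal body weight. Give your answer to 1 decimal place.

CrCl = (140 − 63) × 61.7 / (72 × 3.83) = 4750.9 / 275.76 ≈ 17.2 mL/min

17.2 mL/min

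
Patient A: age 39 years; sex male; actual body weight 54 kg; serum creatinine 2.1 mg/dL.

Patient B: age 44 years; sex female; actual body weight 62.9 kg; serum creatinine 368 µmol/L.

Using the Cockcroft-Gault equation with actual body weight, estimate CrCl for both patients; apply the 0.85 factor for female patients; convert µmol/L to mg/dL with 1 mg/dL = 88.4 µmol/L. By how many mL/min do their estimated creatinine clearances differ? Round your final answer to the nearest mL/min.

19 mL/min

Patient A: CrCl = (140 − 39) × 54 / (72 × 2.1) = 5454.0 / 151.20 ≈ 36.1 mL/min
Patient B: SCr = 368 / 88.4 = 4.163 mg/dL
Patient B: CrCl = (140 − 44) × 62.9 / (72 × 4.163) × 0.85 = 6038.4 / 299.74 × 0.85 ≈ 17.1 mL/min
|36.1 − 17.1| = 19.0 mL/min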